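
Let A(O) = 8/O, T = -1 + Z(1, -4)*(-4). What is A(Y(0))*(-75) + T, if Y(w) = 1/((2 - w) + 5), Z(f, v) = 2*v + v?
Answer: -4153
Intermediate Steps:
Z(f, v) = 3*v
T = 47 (T = -1 + (3*(-4))*(-4) = -1 - 12*(-4) = -1 + 48 = 47)
Y(w) = 1/(7 - w)
A(Y(0))*(-75) + T = (8/((-1/(-7 + 0))))*(-75) + 47 = (8/((-1/(-7))))*(-75) + 47 = (8/((-1*(-⅐))))*(-75) + 47 = (8/(⅐))*(-75) + 47 = (8*7)*(-75) + 47 = 56*(-75) + 47 = -4200 + 47 = -4153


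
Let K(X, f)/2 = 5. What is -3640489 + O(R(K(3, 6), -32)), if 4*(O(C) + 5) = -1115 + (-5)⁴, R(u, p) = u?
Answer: -7281233/2 ≈ -3.6406e+6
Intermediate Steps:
K(X, f) = 10 (K(X, f) = 2*5 = 10)
O(C) = -255/2 (O(C) = -5 + (-1115 + (-5)⁴)/4 = -5 + (-1115 + 625)/4 = -5 + (¼)*(-490) = -5 - 245/2 = -255/2)
-3640489 + O(R(K(3, 6), -32)) = -3640489 - 255/2 = -7281233/2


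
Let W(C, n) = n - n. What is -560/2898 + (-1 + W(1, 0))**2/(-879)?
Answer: -11789/60651 ≈ -0.19437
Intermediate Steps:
W(C, n) = 0
-560/2898 + (-1 + W(1, 0))**2/(-879) = -560/2898 + (-1 + 0)**2/(-879) = -560*1/2898 + (-1)**2*(-1/879) = -40/207 + 1*(-1/879) = -40/207 - 1/879 = -11789/60651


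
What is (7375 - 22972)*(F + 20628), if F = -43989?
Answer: 364361517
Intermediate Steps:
(7375 - 22972)*(F + 20628) = (7375 - 22972)*(-43989 + 20628) = -15597*(-23361) = 364361517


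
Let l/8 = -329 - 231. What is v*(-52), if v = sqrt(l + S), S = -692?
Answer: -104*I*sqrt(1293) ≈ -3739.7*I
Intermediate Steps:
l = -4480 (l = 8*(-329 - 231) = 8*(-560) = -4480)
v = 2*I*sqrt(1293) (v = sqrt(-4480 - 692) = sqrt(-5172) = 2*I*sqrt(1293) ≈ 71.917*I)
v*(-52) = (2*I*sqrt(1293))*(-52) = -104*I*sqrt(1293)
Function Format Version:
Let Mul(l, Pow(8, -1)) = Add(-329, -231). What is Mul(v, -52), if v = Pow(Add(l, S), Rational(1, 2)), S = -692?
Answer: Mul(-104, I, Pow(1293, Rational(1, 2))) ≈ Mul(-3739.7, I)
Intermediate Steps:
l = -4480 (l = Mul(8, Add(-329, -231)) = Mul(8, -560) = -4480)
v = Mul(2, I, Pow(1293, Rational(1, 2))) (v = Pow(Add(-4480, -692), Rational(1, 2)) = Pow(-5172, Rational(1, 2)) = Mul(2, I, Pow(1293, Rational(1, 2))) ≈ Mul(71.917, I))
Mul(v, -52) = Mul(Mul(2, I, Pow(1293, Rational(1, 2))), -52) = Mul(-104, I, Pow(1293, Rational(1, 2)))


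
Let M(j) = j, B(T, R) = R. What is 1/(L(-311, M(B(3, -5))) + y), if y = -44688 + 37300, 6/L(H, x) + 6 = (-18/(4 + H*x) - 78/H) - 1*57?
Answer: -10143161/74938643166 ≈ -0.00013535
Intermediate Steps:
L(H, x) = 6/(-63 - 78/H - 18/(4 + H*x)) (L(H, x) = 6/(-6 + ((-18/(4 + H*x) - 78/H) - 1*57)) = 6/(-6 + ((-78/H - 18/(4 + H*x)) - 57)) = 6/(-6 + (-57 - 78/H - 18/(4 + H*x))) = 6/(-63 - 78/H - 18/(4 + H*x)))
y = -7388
1/(L(-311, M(B(3, -5))) + y) = 1/(-2*(-311)*(4 - 311*(-5))/(104 + 90*(-311) + 21*(-5)*(-311)² + 26*(-311)*(-5)) - 7388) = 1/(-2*(-311)*(4 + 1555)/(104 - 27990 + 21*(-5)*96721 + 40430) - 7388) = 1/(-2*(-311)*1559/(104 - 27990 - 10155705 + 40430) - 7388) = 1/(-2*(-311)*1559/(-10143161) - 7388) = 1/(-2*(-311)*(-1/10143161)*1559 - 7388) = 1/(-969698/10143161 - 7388) = 1/(-74938643166/10143161) = -10143161/74938643166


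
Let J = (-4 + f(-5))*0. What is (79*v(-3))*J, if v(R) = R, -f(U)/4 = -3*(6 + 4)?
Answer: 0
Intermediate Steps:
f(U) = 120 (f(U) = -(-12)*(6 + 4) = -(-12)*10 = -4*(-30) = 120)
J = 0 (J = (-4 + 120)*0 = 116*0 = 0)
(79*v(-3))*J = (79*(-3))*0 = -237*0 = 0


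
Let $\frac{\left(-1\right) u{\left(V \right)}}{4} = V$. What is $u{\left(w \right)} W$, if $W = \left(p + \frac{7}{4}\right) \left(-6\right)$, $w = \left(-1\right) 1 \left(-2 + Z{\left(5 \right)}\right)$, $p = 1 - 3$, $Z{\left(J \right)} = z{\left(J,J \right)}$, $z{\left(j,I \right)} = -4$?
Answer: $-36$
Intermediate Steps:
$Z{\left(J \right)} = -4$
$p = -2$ ($p = 1 - 3 = -2$)
$w = 6$ ($w = \left(-1\right) 1 \left(-2 - 4\right) = \left(-1\right) \left(-6\right) = 6$)
$u{\left(V \right)} = - 4 V$
$W = \frac{3}{2}$ ($W = \left(-2 + \frac{7}{4}\right) \left(-6\right) = \left(- \frac{1}{4}\right) \left(-6\right) = \frac{3}{2} \approx 1.5$)
$u{\left(w \right)} W = \left(-4\right) 6 \cdot \frac{3}{2} = \left(-24\right) \frac{3}{2} = -36$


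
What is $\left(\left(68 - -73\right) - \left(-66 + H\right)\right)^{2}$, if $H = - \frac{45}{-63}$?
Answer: $\frac{2085136}{49} \approx 42554.0$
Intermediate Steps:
$H = \frac{5}{7}$ ($H = \left(-45\right) \left(- \frac{1}{63}\right) = \frac{5}{7} \approx 0.71429$)
$\left(\left(68 - -73\right) - \left(-66 + H\right)\right)^{2} = \left(\left(68 - -73\right) + \left(66 - \frac{5}{7}\right)\right)^{2} = \left(\left(68 + 73\right) + \left(66 - \frac{5}{7}\right)\right)^{2} = \left(141 + \frac{457}{7}\right)^{2} = \left(\frac{1444}{7}\right)^{2} = \frac{2085136}{49}$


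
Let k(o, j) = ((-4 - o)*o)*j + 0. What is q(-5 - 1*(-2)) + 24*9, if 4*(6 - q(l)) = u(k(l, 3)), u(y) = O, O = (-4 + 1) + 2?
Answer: 889/4 ≈ 222.25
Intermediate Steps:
k(o, j) = j*o*(-4 - o) (k(o, j) = (o*(-4 - o))*j + 0 = j*o*(-4 - o) + 0 = j*o*(-4 - o))
O = -1 (O = -3 + 2 = -1)
u(y) = -1
q(l) = 25/4 (q(l) = 6 - ¼*(-1) = 6 + ¼ = 25/4)
q(-5 - 1*(-2)) + 24*9 = 25/4 + 24*9 = 25/4 + 216 = 889/4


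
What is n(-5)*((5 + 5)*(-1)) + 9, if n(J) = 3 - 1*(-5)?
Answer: -71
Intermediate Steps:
n(J) = 8 (n(J) = 3 + 5 = 8)
n(-5)*((5 + 5)*(-1)) + 9 = 8*((5 + 5)*(-1)) + 9 = 8*(10*(-1)) + 9 = 8*(-10) + 9 = -80 + 9 = -71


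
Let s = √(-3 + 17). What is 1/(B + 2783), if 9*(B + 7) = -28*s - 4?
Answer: 56205/155997356 + 63*√14/155997356 ≈ 0.00036181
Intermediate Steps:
s = √14 ≈ 3.7417
B = -67/9 - 28*√14/9 (B = -7 + (-28*√14 - 4)/9 = -7 + (-4 - 28*√14)/9 = -7 + (-4/9 - 28*√14/9) = -67/9 - 28*√14/9 ≈ -19.085)
1/(B + 2783) = 1/((-67/9 - 28*√14/9) + 2783) = 1/(24980/9 - 28*√14/9)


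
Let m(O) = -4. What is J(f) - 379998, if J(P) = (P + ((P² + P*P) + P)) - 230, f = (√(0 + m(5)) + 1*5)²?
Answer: -380104 + 1720*I ≈ -3.801e+5 + 1720.0*I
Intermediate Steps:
f = (5 + 2*I)² (f = (√(0 - 4) + 1*5)² = (√(-4) + 5)² = (2*I + 5)² = (5 + 2*I)² ≈ 21.0 + 20.0*I)
J(P) = -230 + 2*P + 2*P² (J(P) = (P + ((P² + P²) + P)) - 230 = (P + (2*P² + P)) - 230 = (P + (P + 2*P²)) - 230 = (2*P + 2*P²) - 230 = -230 + 2*P + 2*P²)
J(f) - 379998 = (-230 + 2*(21 + 20*I) + 2*(21 + 20*I)²) - 379998 = (-230 + (42 + 40*I) + 2*(21 + 20*I)²) - 379998 = (-188 + 2*(21 + 20*I)² + 40*I) - 379998 = -380186 + 2*(21 + 20*I)² + 40*I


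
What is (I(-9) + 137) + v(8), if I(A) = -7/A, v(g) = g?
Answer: 1312/9 ≈ 145.78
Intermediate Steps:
(I(-9) + 137) + v(8) = (-7/(-9) + 137) + 8 = (-7*(-⅑) + 137) + 8 = (7/9 + 137) + 8 = 1240/9 + 8 = 1312/9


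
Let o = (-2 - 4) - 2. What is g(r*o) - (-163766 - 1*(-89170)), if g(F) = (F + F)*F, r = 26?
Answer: 161124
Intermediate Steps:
o = -8 (o = -6 - 2 = -8)
g(F) = 2*F**2 (g(F) = (2*F)*F = 2*F**2)
g(r*o) - (-163766 - 1*(-89170)) = 2*(26*(-8))**2 - (-163766 - 1*(-89170)) = 2*(-208)**2 - (-163766 + 89170) = 2*43264 - 1*(-74596) = 86528 + 74596 = 161124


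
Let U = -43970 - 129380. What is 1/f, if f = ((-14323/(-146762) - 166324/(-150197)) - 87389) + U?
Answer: -22043212114/5747498522077727 ≈ -3.8353e-6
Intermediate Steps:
U = -173350
f = -5747498522077727/22043212114 (f = ((-14323/(-146762) - 166324/(-150197)) - 87389) - 173350 = ((-14323*(-1/146762) - 166324*(-1/150197)) - 87389) - 173350 = ((14323/146762 + 166324/150197) - 87389) - 173350 = (26561314519/22043212114 - 87389) - 173350 = -1926307702115827/22043212114 - 173350 = -5747498522077727/22043212114 ≈ -2.6074e+5)
1/f = 1/(-5747498522077727/22043212114) = -22043212114/5747498522077727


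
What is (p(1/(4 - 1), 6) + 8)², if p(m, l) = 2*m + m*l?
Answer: 1024/9 ≈ 113.78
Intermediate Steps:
p(m, l) = 2*m + l*m
(p(1/(4 - 1), 6) + 8)² = ((2 + 6)/(4 - 1) + 8)² = (8/3 + 8)² = (32/3)² = 1024/9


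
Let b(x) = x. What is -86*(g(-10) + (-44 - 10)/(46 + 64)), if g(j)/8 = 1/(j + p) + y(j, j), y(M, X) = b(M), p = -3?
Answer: 4987226/715 ≈ 6975.1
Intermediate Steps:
y(M, X) = M
g(j) = 8*j + 8/(-3 + j) (g(j) = 8*(1/(j - 3) + j) = 8*(1/(-3 + j) + j) = 8*(j + 1/(-3 + j)) = 8*j + 8/(-3 + j))
-86*(g(-10) + (-44 - 10)/(46 + 64)) = -86*(8*(1 + (-10)² - 3*(-10))/(-3 - 10) + (-44 - 10)/(46 + 64)) = -86*(8*(1 + 100 + 30)/(-13) - 54/110) = -86*(8*(-1/13)*131 - 54*1/110) = -86*(-1048/13 - 27/55) = -86*(-57991/715) = 4987226/715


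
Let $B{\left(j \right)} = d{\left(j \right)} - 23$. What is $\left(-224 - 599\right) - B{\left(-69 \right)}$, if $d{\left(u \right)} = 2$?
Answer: $-802$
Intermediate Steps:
$B{\left(j \right)} = -21$ ($B{\left(j \right)} = 2 - 23 = -21$)
$\left(-224 - 599\right) - B{\left(-69 \right)} = \left(-224 - 599\right) - -21 = -823 + 21 = -802$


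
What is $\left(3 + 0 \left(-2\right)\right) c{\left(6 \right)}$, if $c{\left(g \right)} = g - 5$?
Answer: $3$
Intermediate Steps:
$c{\left(g \right)} = -5 + g$
$\left(3 + 0 \left(-2\right)\right) c{\left(6 \right)} = \left(3 + 0 \left(-2\right)\right) \left(-5 + 6\right) = \left(3 + 0\right) 1 = 3 \cdot 1 = 3$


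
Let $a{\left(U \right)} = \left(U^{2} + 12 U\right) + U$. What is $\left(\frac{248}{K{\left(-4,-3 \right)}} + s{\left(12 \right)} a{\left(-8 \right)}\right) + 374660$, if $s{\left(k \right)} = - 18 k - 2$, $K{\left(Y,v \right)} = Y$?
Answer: $383318$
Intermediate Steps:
$a{\left(U \right)} = U^{2} + 13 U$
$s{\left(k \right)} = -2 - 18 k$
$\left(\frac{248}{K{\left(-4,-3 \right)}} + s{\left(12 \right)} a{\left(-8 \right)}\right) + 374660 = \left(\frac{248}{-4} + \left(-2 - 216\right) \left(- 8 \left(13 - 8\right)\right)\right) + 374660 = \left(248 \left(- \frac{1}{4}\right) + \left(-2 - 216\right) \left(\left(-8\right) 5\right)\right) + 374660 = \left(-62 - -8720\right) + 374660 = \left(-62 + 8720\right) + 374660 = 8658 + 374660 = 383318$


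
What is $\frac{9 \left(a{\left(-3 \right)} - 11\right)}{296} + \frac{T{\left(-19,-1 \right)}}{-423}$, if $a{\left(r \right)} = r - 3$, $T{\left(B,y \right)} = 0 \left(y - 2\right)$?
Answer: $- \frac{153}{296} \approx -0.51689$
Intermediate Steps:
$T{\left(B,y \right)} = 0$ ($T{\left(B,y \right)} = 0 \left(-2 + y\right) = 0$)
$a{\left(r \right)} = -3 + r$ ($a{\left(r \right)} = r - 3 = -3 + r$)
$\frac{9 \left(a{\left(-3 \right)} - 11\right)}{296} + \frac{T{\left(-19,-1 \right)}}{-423} = \frac{9 \left(\left(-3 - 3\right) - 11\right)}{296} + \frac{0}{-423} = 9 \left(-6 - 11\right) \frac{1}{296} + 0 \left(- \frac{1}{423}\right) = 9 \left(-17\right) \frac{1}{296} + 0 = \left(-153\right) \frac{1}{296} + 0 = - \frac{153}{296} + 0 = - \frac{153}{296}$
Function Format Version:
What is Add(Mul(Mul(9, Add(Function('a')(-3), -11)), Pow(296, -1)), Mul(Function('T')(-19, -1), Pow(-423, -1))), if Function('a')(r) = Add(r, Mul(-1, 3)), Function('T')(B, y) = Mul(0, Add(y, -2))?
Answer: Rational(-153, 296) ≈ -0.51689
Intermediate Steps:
Function('T')(B, y) = 0 (Function('T')(B, y) = Mul(0, Add(-2, y)) = 0)
Function('a')(r) = Add(-3, r) (Function('a')(r) = Add(r, -3) = Add(-3, r))
Add(Mul(Mul(9, Add(Function('a')(-3), -11)), Pow(296, -1)), Mul(Function('T')(-19, -1), Pow(-423, -1))) = Add(Mul(Mul(9, Add(Add(-3, -3), -11)), Pow(296, -1)), Mul(0, Pow(-423, -1))) = Add(Mul(Mul(9, Add(-6, -11)), Rational(1, 296)), Mul(0, Rational(-1, 423))) = Add(Mul(Mul(9, -17), Rational(1, 296)), 0) = Add(Mul(-153, Rational(1, 296)), 0) = Add(Rational(-153, 296), 0) = Rational(-153, 296)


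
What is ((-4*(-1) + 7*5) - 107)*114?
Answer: -7752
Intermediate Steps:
((-4*(-1) + 7*5) - 107)*114 = ((4 + 35) - 107)*114 = (39 - 107)*114 = -68*114 = -7752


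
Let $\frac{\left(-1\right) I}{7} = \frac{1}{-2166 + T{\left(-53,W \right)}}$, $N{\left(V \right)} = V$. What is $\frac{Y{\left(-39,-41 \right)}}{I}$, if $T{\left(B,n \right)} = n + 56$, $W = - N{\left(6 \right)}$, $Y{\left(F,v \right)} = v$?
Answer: $- \frac{86756}{7} \approx -12394.0$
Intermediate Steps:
$W = -6$ ($W = \left(-1\right) 6 = -6$)
$T{\left(B,n \right)} = 56 + n$
$I = \frac{7}{2116}$ ($I = - \frac{7}{-2166 + \left(56 - 6\right)} = - \frac{7}{-2166 + 50} = - \frac{7}{-2116} = \left(-7\right) \left(- \frac{1}{2116}\right) = \frac{7}{2116} \approx 0.0033081$)
$\frac{Y{\left(-39,-41 \right)}}{I} = - \frac{41}{\frac{7}{2116}} = \left(-41\right) \frac{2116}{7} = - \frac{86756}{7}$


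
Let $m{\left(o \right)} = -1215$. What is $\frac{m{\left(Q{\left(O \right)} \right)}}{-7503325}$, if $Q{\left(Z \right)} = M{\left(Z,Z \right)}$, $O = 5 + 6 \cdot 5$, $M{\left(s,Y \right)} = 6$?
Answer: $\frac{243}{1500665} \approx 0.00016193$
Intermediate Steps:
$O = 35$ ($O = 5 + 30 = 35$)
$Q{\left(Z \right)} = 6$
$\frac{m{\left(Q{\left(O \right)} \right)}}{-7503325} = - \frac{1215}{-7503325} = \left(-1215\right) \left(- \frac{1}{7503325}\right) = \frac{243}{1500665}$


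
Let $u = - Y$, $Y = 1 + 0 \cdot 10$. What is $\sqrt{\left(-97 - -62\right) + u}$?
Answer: $6 i \approx 6.0 i$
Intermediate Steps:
$Y = 1$ ($Y = 1 + 0 = 1$)
$u = -1$ ($u = \left(-1\right) 1 = -1$)
$\sqrt{\left(-97 - -62\right) + u} = \sqrt{\left(-97 - -62\right) - 1} = \sqrt{\left(-97 + 62\right) - 1} = \sqrt{-35 - 1} = \sqrt{-36} = 6 i$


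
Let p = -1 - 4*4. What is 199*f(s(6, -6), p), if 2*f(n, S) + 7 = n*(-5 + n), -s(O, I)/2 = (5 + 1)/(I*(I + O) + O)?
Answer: 1393/2 ≈ 696.50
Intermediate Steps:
s(O, I) = -12/(O + I*(I + O)) (s(O, I) = -2*(5 + 1)/(I*(I + O) + O) = -12/(O + I*(I + O)))
p = -17 (p = -1 - 16 = -17)
f(n, S) = -7/2 + n*(-5 + n)/2 (f(n, S) = -7/2 + (n*(-5 + n))/2 = -7/2 + n*(-5 + n)/2)
199*f(s(6, -6), p) = 199*(-7/2 + (-12/(6 + (-6)**2 - 6*6))**2/2 - (-30)/(6 + (-6)**2 - 6*6)) = 199*(-7/2 + (-12/(6 + 36 - 36))**2/2 - (-30)/(6 + 36 - 36)) = 199*(-7/2 + (-12/6)**2/2 - (-30)/6) = 199*(-7/2 + (-12*1/6)**2/2 - (-30)/6) = 199*(-7/2 + (1/2)*(-2)**2 - 5/2*(-2)) = 199*(-7/2 + (1/2)*4 + 5) = 199*(-7/2 + 2 + 5) = 199*(7/2) = 1393/2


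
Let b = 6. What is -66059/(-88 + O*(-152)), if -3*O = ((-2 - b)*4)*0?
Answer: 66059/88 ≈ 750.67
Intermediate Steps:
O = 0 (O = -(-2 - 1*6)*4*0/3 = -(-2 - 6)*4*0/3 = -(-8*4)*0/3 = -(-32)*0/3 = -⅓*0 = 0)
-66059/(-88 + O*(-152)) = -66059/(-88 + 0*(-152)) = -66059/(-88 + 0) = -66059/(-88) = -66059*(-1/88) = 66059/88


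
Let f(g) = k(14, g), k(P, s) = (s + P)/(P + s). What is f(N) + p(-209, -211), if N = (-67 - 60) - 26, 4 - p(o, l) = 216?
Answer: -211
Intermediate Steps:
p(o, l) = -212 (p(o, l) = 4 - 1*216 = 4 - 216 = -212)
N = -153 (N = -127 - 26 = -153)
k(P, s) = 1 (k(P, s) = (P + s)/(P + s) = 1)
f(g) = 1
f(N) + p(-209, -211) = 1 - 212 = -211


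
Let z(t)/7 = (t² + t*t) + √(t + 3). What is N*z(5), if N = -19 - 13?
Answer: -11200 - 448*√2 ≈ -11834.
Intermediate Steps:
z(t) = 7*√(3 + t) + 14*t² (z(t) = 7*((t² + t*t) + √(t + 3)) = 7*((t² + t²) + √(3 + t)) = 7*(2*t² + √(3 + t)) = 7*(√(3 + t) + 2*t²) = 7*√(3 + t) + 14*t²)
N = -32
N*z(5) = -32*(7*√(3 + 5) + 14*5²) = -32*(7*√8 + 14*25) = -32*(7*(2*√2) + 350) = -32*(14*√2 + 350) = -32*(350 + 14*√2) = -11200 - 448*√2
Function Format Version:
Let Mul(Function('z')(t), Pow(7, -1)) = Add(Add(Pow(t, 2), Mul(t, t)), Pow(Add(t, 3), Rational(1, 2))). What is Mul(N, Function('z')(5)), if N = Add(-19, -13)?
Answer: Add(-11200, Mul(-448, Pow(2, Rational(1, 2)))) ≈ -11834.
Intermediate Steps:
Function('z')(t) = Add(Mul(7, Pow(Add(3, t), Rational(1, 2))), Mul(14, Pow(t, 2))) (Function('z')(t) = Mul(7, Add(Add(Pow(t, 2), Mul(t, t)), Pow(Add(t, 3), Rational(1, 2)))) = Mul(7, Add(Add(Pow(t, 2), Pow(t, 2)), Pow(Add(3, t), Rational(1, 2)))) = Mul(7, Add(Mul(2, Pow(t, 2)), Pow(Add(3, t), Rational(1, 2)))) = Mul(7, Add(Pow(Add(3, t), Rational(1, 2)), Mul(2, Pow(t, 2)))) = Add(Mul(7, Pow(Add(3, t), Rational(1, 2))), Mul(14, Pow(t, 2))))
N = -32
Mul(N, Function('z')(5)) = Mul(-32, Add(Mul(7, Pow(Add(3, 5), Rational(1, 2))), Mul(14, Pow(5, 2)))) = Mul(-32, Add(Mul(7, Pow(8, Rational(1, 2))), Mul(14, 25))) = Mul(-32, Add(Mul(7, Mul(2, Pow(2, Rational(1, 2)))), 350)) = Mul(-32, Add(Mul(14, Pow(2, Rational(1, 2))), 350)) = Mul(-32, Add(350, Mul(14, Pow(2, Rational(1, 2))))) = Add(-11200, Mul(-448, Pow(2, Rational(1, 2))))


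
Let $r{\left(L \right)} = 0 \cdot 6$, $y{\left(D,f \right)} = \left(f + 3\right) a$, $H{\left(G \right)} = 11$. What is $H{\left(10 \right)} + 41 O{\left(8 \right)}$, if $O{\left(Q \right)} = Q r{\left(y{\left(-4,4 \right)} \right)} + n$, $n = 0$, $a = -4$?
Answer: $11$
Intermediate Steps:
$y{\left(D,f \right)} = -12 - 4 f$ ($y{\left(D,f \right)} = \left(f + 3\right) \left(-4\right) = \left(3 + f\right) \left(-4\right) = -12 - 4 f$)
$r{\left(L \right)} = 0$
$O{\left(Q \right)} = 0$ ($O{\left(Q \right)} = Q 0 + 0 = 0 + 0 = 0$)
$H{\left(10 \right)} + 41 O{\left(8 \right)} = 11 + 41 \cdot 0 = 11 + 0 = 11$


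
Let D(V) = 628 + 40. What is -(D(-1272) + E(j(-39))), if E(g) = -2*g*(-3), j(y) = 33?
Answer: -866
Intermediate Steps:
D(V) = 668
E(g) = 6*g
-(D(-1272) + E(j(-39))) = -(668 + 6*33) = -(668 + 198) = -1*866 = -866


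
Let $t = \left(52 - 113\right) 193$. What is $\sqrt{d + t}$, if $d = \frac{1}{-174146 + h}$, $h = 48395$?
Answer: $\frac{2 i \sqrt{46542536464881}}{125751} \approx 108.5 i$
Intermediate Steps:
$d = - \frac{1}{125751}$ ($d = \frac{1}{-174146 + 48395} = \frac{1}{-125751} = - \frac{1}{125751} \approx -7.9522 \cdot 10^{-6}$)
$t = -11773$ ($t = \left(-61\right) 193 = -11773$)
$\sqrt{d + t} = \sqrt{- \frac{1}{125751} - 11773} = \sqrt{- \frac{1480466524}{125751}} = \frac{2 i \sqrt{46542536464881}}{125751}$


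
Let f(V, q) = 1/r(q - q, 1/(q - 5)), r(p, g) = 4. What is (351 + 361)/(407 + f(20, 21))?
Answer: 2848/1629 ≈ 1.7483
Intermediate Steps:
f(V, q) = ¼ (f(V, q) = 1/4 = ¼)
(351 + 361)/(407 + f(20, 21)) = (351 + 361)/(407 + ¼) = 712/(1629/4) = 712*(4/1629) = 2848/1629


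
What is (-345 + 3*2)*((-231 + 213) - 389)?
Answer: 137973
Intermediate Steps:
(-345 + 3*2)*((-231 + 213) - 389) = (-345 + 6)*(-18 - 389) = -339*(-407) = 137973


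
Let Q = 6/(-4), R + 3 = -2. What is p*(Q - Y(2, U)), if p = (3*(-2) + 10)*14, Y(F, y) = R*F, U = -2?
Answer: 476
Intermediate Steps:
R = -5 (R = -3 - 2 = -5)
Y(F, y) = -5*F
p = 56 (p = (-6 + 10)*14 = 4*14 = 56)
Q = -3/2 (Q = 6*(-¼) = -3/2 ≈ -1.5000)
p*(Q - Y(2, U)) = 56*(-3/2 - (-5)*2) = 56*(-3/2 - 1*(-10)) = 56*(-3/2 + 10) = 56*(17/2) = 476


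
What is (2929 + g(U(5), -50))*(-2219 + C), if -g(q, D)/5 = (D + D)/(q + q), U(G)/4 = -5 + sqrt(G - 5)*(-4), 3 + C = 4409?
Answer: 12756771/2 ≈ 6.3784e+6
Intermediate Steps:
C = 4406 (C = -3 + 4409 = 4406)
U(G) = -20 - 16*sqrt(-5 + G) (U(G) = 4*(-5 + sqrt(G - 5)*(-4)) = 4*(-5 + sqrt(-5 + G)*(-4)) = 4*(-5 - 4*sqrt(-5 + G)) = -20 - 16*sqrt(-5 + G))
g(q, D) = -5*D/q (g(q, D) = -5*(D + D)/(q + q) = -5*2*D/(2*q) = -5*2*D*1/(2*q) = -5*D/q)
(2929 + g(U(5), -50))*(-2219 + C) = (2929 - 5*(-50)/(-20 - 16*sqrt(-5 + 5)))*(-2219 + 4406) = (2929 - 5*(-50)/(-20 - 16*sqrt(0)))*2187 = (2929 - 5*(-50)/(-20 - 16*0))*2187 = (2929 - 5*(-50)/(-20 + 0))*2187 = (2929 - 5*(-50)/(-20))*2187 = (2929 - 5*(-50)*(-1/20))*2187 = (2929 - 25/2)*2187 = (5833/2)*2187 = 12756771/2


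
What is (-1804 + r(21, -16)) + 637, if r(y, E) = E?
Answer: -1183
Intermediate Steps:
(-1804 + r(21, -16)) + 637 = (-1804 - 16) + 637 = -1820 + 637 = -1183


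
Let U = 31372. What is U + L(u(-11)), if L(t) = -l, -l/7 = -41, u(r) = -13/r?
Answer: 31085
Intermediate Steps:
l = 287 (l = -7*(-41) = 287)
L(t) = -287 (L(t) = -1*287 = -287)
U + L(u(-11)) = 31372 - 287 = 31085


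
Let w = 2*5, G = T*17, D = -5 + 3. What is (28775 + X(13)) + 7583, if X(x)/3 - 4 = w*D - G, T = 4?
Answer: 36106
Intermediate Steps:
D = -2
G = 68 (G = 4*17 = 68)
w = 10
X(x) = -252 (X(x) = 12 + 3*(10*(-2) - 1*68) = 12 + 3*(-20 - 68) = 12 + 3*(-88) = 12 - 264 = -252)
(28775 + X(13)) + 7583 = (28775 - 252) + 7583 = 28523 + 7583 = 36106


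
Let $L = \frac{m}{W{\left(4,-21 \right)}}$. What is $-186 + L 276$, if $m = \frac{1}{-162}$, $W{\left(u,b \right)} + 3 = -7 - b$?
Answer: $- \frac{55288}{297} \approx -186.15$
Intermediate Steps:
$W{\left(u,b \right)} = -10 - b$ ($W{\left(u,b \right)} = -3 - \left(7 + b\right) = -10 - b$)
$m = - \frac{1}{162} \approx -0.0061728$
$L = - \frac{1}{1782}$ ($L = - \frac{1}{162 \left(-10 - -21\right)} = - \frac{1}{162 \left(-10 + 21\right)} = - \frac{1}{162 \cdot 11} = \left(- \frac{1}{162}\right) \frac{1}{11} = - \frac{1}{1782} \approx -0.00056117$)
$-186 + L 276 = -186 - \frac{46}{297} = - \frac{55288}{297}$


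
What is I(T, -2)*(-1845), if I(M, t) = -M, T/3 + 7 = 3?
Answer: -22140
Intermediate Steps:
T = -12 (T = -21 + 3*3 = -21 + 9 = -12)
I(T, -2)*(-1845) = -1*(-12)*(-1845) = 12*(-1845) = -22140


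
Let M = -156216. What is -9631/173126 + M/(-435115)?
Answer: 22854458651/75329719490 ≈ 0.30339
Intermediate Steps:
-9631/173126 + M/(-435115) = -9631/173126 - 156216/(-435115) = -9631*1/173126 - 156216*(-1/435115) = -9631/173126 + 156216/435115 = 22854458651/75329719490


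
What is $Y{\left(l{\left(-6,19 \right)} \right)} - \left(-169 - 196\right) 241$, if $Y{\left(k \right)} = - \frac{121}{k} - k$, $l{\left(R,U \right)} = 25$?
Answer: $\frac{2198379}{25} \approx 87935.0$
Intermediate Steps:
$Y{\left(k \right)} = - k - \frac{121}{k}$
$Y{\left(l{\left(-6,19 \right)} \right)} - \left(-169 - 196\right) 241 = \left(\left(-1\right) 25 - \frac{121}{25}\right) - \left(-169 - 196\right) 241 = \left(-25 - \frac{121}{25}\right) - \left(-365\right) 241 = \left(-25 - \frac{121}{25}\right) - -87965 = - \frac{746}{25} + 87965 = \frac{2198379}{25}$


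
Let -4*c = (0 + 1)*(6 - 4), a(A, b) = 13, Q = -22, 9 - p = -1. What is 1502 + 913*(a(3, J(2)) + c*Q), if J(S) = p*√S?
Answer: 23414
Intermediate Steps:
p = 10 (p = 9 - 1*(-1) = 9 + 1 = 10)
J(S) = 10*√S
c = -½ (c = -(0 + 1)*(6 - 4)/4 = -2/4 = -¼*2 = -½ ≈ -0.50000)
1502 + 913*(a(3, J(2)) + c*Q) = 1502 + 913*(13 - ½*(-22)) = 1502 + 913*(13 + 11) = 1502 + 913*24 = 1502 + 21912 = 23414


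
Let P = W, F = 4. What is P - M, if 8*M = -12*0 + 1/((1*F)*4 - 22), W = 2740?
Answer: 131521/48 ≈ 2740.0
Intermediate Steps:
M = -1/48 (M = (-12*0 + 1/((1*4)*4 - 22))/8 = (0 + 1/(4*4 - 22))/8 = (0 + 1/(16 - 22))/8 = (0 + 1/(-6))/8 = (0 - ⅙)/8 = (⅛)*(-⅙) = -1/48 ≈ -0.020833)
P = 2740
P - M = 2740 - 1*(-1/48) = 2740 + 1/48 = 131521/48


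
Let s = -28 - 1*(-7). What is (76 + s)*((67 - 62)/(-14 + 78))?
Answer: 275/64 ≈ 4.2969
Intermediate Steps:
s = -21 (s = -28 + 7 = -21)
(76 + s)*((67 - 62)/(-14 + 78)) = (76 - 21)*((67 - 62)/(-14 + 78)) = 55*(5/64) = 275/64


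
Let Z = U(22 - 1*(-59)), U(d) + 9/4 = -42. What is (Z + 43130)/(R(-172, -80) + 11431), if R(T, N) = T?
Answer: 172343/45036 ≈ 3.8268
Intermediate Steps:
U(d) = -177/4 (U(d) = -9/4 - 42 = -177/4)
Z = -177/4 ≈ -44.250
(Z + 43130)/(R(-172, -80) + 11431) = (-177/4 + 43130)/(-172 + 11431) = (172343/4)/11259 = (172343/4)*(1/11259) = 172343/45036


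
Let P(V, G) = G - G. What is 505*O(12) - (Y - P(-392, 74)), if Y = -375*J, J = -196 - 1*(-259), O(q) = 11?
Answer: 29180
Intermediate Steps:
J = 63 (J = -196 + 259 = 63)
P(V, G) = 0
Y = -23625 (Y = -375*63 = -23625)
505*O(12) - (Y - P(-392, 74)) = 505*11 - (-23625 - 1*0) = 5555 - (-23625 + 0) = 5555 - 1*(-23625) = 5555 + 23625 = 29180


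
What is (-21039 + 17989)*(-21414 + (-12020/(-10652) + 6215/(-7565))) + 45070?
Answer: 263330461713830/4029119 ≈ 6.5357e+7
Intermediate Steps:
(-21039 + 17989)*(-21414 + (-12020/(-10652) + 6215/(-7565))) + 45070 = -3050*(-21414 + (-12020*(-1/10652) + 6215*(-1/7565))) + 45070 = -3050*(-21414 + (3005/2663 - 1243/1513)) + 45070 = -3050*(-21414 + 1236456/4029119) + 45070 = -3050*(-86278317810/4029119) + 45070 = 263148869320500/4029119 + 45070 = 263330461713830/4029119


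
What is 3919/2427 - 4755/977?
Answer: -7711522/2371179 ≈ -3.2522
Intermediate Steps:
3919/2427 - 4755/977 = -7711522/2371179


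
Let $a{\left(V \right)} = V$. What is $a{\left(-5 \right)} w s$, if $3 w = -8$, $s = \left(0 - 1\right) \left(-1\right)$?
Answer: $\frac{40}{3} \approx 13.333$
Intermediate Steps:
$s = 1$ ($s = \left(-1\right) \left(-1\right) = 1$)
$w = - \frac{8}{3}$ ($w = \frac{1}{3} \left(-8\right) = - \frac{8}{3} \approx -2.6667$)
$a{\left(-5 \right)} w s = \left(-5\right) \left(- \frac{8}{3}\right) 1 = \frac{40}{3} \cdot 1 = \frac{40}{3}$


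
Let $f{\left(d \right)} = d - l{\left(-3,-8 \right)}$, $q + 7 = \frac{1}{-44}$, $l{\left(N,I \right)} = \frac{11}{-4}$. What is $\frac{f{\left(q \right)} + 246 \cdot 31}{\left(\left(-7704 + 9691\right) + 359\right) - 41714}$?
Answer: $- \frac{11977}{61864} \approx -0.1936$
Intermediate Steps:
$l{\left(N,I \right)} = - \frac{11}{4}$ ($l{\left(N,I \right)} = 11 \left(- \frac{1}{4}\right) = - \frac{11}{4}$)
$q = - \frac{309}{44}$ ($q = -7 + \frac{1}{-44} = -7 - \frac{1}{44} = - \frac{309}{44} \approx -7.0227$)
$f{\left(d \right)} = \frac{11}{4} + d$ ($f{\left(d \right)} = d - - \frac{11}{4} = d + \frac{11}{4} = \frac{11}{4} + d$)
$\frac{f{\left(q \right)} + 246 \cdot 31}{\left(\left(-7704 + 9691\right) + 359\right) - 41714} = \frac{\left(\frac{11}{4} - \frac{309}{44}\right) + 246 \cdot 31}{\left(\left(-7704 + 9691\right) + 359\right) - 41714} = \frac{- \frac{47}{11} + 7626}{\left(1987 + 359\right) - 41714} = \frac{83839}{11 \left(2346 - 41714\right)} = \frac{83839}{11 \left(-39368\right)} = \frac{83839}{11} \left(- \frac{1}{39368}\right) = - \frac{11977}{61864}$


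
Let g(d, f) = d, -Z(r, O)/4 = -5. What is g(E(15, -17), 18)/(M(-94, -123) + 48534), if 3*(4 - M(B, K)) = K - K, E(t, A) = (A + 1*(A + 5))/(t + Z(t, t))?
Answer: -29/1698830 ≈ -1.7071e-5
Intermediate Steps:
Z(r, O) = 20 (Z(r, O) = -4*(-5) = 20)
E(t, A) = (5 + 2*A)/(20 + t) (E(t, A) = (A + 1*(A + 5))/(t + 20) = (A + 1*(5 + A))/(20 + t) = (A + (5 + A))/(20 + t) = (5 + 2*A)/(20 + t))
M(B, K) = 4 (M(B, K) = 4 - (K - K)/3 = 4 - ⅓*0 = 4 + 0 = 4)
g(E(15, -17), 18)/(M(-94, -123) + 48534) = ((5 + 2*(-17))/(20 + 15))/(4 + 48534) = ((5 - 34)/35)/48538 = ((1/35)*(-29))*(1/48538) = -29/35*1/48538 = -29/1698830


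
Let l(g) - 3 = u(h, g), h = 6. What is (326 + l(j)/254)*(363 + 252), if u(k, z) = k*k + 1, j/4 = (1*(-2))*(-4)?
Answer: 25474530/127 ≈ 2.0059e+5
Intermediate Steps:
j = 32 (j = 4*((1*(-2))*(-4)) = 4*(-2*(-4)) = 4*8 = 32)
u(k, z) = 1 + k² (u(k, z) = k² + 1 = 1 + k²)
l(g) = 40 (l(g) = 3 + (1 + 6²) = 3 + (1 + 36) = 3 + 37 = 40)
(326 + l(j)/254)*(363 + 252) = (326 + 40/254)*(363 + 252) = (326 + 40*(1/254))*615 = (326 + 20/127)*615 = (41422/127)*615 = 25474530/127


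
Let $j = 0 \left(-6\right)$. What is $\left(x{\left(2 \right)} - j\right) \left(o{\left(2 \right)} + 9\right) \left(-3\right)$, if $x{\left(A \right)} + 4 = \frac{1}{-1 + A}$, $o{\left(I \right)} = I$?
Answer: $99$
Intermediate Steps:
$j = 0$
$x{\left(A \right)} = -4 + \frac{1}{-1 + A}$
$\left(x{\left(2 \right)} - j\right) \left(o{\left(2 \right)} + 9\right) \left(-3\right) = \left(\frac{5 - 8}{-1 + 2} - 0\right) \left(2 + 9\right) \left(-3\right) = \left(\frac{5 - 8}{1} + 0\right) 11 \left(-3\right) = \left(1 \left(-3\right) + 0\right) \left(-33\right) = \left(-3 + 0\right) \left(-33\right) = \left(-3\right) \left(-33\right) = 99$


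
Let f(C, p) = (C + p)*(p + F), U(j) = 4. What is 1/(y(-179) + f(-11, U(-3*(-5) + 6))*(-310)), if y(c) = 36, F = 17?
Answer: 1/45606 ≈ 2.1927e-5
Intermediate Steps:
f(C, p) = (17 + p)*(C + p) (f(C, p) = (C + p)*(p + 17) = (C + p)*(17 + p) = (17 + p)*(C + p))
1/(y(-179) + f(-11, U(-3*(-5) + 6))*(-310)) = 1/(36 + (4² + 17*(-11) + 17*4 - 11*4)*(-310)) = 1/(36 + (16 - 187 + 68 - 44)*(-310)) = 1/(36 - 147*(-310)) = 1/(36 + 45570) = 1/45606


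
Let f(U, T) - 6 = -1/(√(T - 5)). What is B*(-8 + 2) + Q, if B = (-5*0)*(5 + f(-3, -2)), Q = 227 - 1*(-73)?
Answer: 300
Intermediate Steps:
f(U, T) = 6 - 1/√(-5 + T) (f(U, T) = 6 - 1/(√(T - 5)) = 6 - 1/(√(-5 + T)) = 6 - 1/√(-5 + T))
Q = 300 (Q = 227 + 73 = 300)
B = 0 (B = (-5*0)*(5 + (6 - 1/√(-5 - 2))) = 0*(5 + (6 - 1/√(-7))) = 0*(5 + (6 - (-1)*I*√7/7)) = 0*(5 + (6 + I*√7/7)) = 0*(11 + I*√7/7) = 0)
B*(-8 + 2) + Q = 0*(-8 + 2) + 300 = 0*(-6) + 300 = 0 + 300 = 300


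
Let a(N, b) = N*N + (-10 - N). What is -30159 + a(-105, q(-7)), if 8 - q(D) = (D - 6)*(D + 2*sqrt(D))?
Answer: -19039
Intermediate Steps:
q(D) = 8 - (-6 + D)*(D + 2*sqrt(D)) (q(D) = 8 - (D - 6)*(D + 2*sqrt(D)) = 8 - (-6 + D)*(D + 2*sqrt(D)))
a(N, b) = -10 + N**2 - N (a(N, b) = N**2 + (-10 - N) = -10 + N**2 - N)
-30159 + a(-105, q(-7)) = -30159 + (-10 + (-105)**2 - 1*(-105)) = -30159 + (-10 + 11025 + 105) = -30159 + 11120 = -19039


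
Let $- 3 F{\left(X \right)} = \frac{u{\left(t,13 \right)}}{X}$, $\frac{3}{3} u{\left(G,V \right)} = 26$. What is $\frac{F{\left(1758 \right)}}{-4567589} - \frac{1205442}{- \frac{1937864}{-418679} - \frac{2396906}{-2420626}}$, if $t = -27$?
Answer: $- \frac{106042946971659114425315}{494279848262981007} \approx -2.1454 \cdot 10^{5}$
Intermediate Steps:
$u{\left(G,V \right)} = 26$
$F{\left(X \right)} = - \frac{26}{3 X}$ ($F{\left(X \right)} = - \frac{26 \frac{1}{X}}{3} = - \frac{26}{3 X}$)
$\frac{F{\left(1758 \right)}}{-4567589} - \frac{1205442}{- \frac{1937864}{-418679} - \frac{2396906}{-2420626}} = \frac{\left(- \frac{26}{3}\right) \frac{1}{1758}}{-4567589} - \frac{1205442}{- \frac{1937864}{-418679} - \frac{2396906}{-2420626}} = \left(- \frac{26}{3}\right) \frac{1}{1758} \left(- \frac{1}{4567589}\right) - \frac{1205442}{\left(-1937864\right) \left(- \frac{1}{418679}\right) - - \frac{2021}{2041}} = \left(- \frac{13}{2637}\right) \left(- \frac{1}{4567589}\right) - \frac{1205442}{\frac{1937864}{418679} + \frac{2021}{2041}} = \frac{1}{926517861} - \frac{1205442}{\frac{4801330683}{854523839}} = \frac{1}{926517861} - \frac{114453213947982}{533481187} = - \frac{106042946971659114425315}{494279848262981007}$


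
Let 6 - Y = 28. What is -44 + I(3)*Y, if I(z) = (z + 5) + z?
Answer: -286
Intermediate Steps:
I(z) = 5 + 2*z (I(z) = (5 + z) + z = 5 + 2*z)
Y = -22 (Y = 6 - 1*28 = 6 - 28 = -22)
-44 + I(3)*Y = -44 + (5 + 2*3)*(-22) = -44 + (5 + 6)*(-22) = -44 + 11*(-22) = -44 - 242 = -286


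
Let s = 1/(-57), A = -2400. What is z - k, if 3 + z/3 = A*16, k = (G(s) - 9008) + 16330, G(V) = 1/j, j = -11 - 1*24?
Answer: -4288584/35 ≈ -1.2253e+5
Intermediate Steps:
j = -35 (j = -11 - 24 = -35)
s = -1/57 ≈ -0.017544
G(V) = -1/35 (G(V) = 1/(-35) = -1/35)
k = 256269/35 (k = (-1/35 - 9008) + 16330 = -315281/35 + 16330 = 256269/35 ≈ 7322.0)
z = -115209 (z = -9 + 3*(-2400*16) = -9 + 3*(-38400) = -9 - 115200 = -115209)
z - k = -115209 - 1*256269/35 = -115209 - 256269/35 = -4288584/35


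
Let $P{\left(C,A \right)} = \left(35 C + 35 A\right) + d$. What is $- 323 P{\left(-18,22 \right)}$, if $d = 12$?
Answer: $-49096$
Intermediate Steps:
$P{\left(C,A \right)} = 12 + 35 A + 35 C$ ($P{\left(C,A \right)} = \left(35 C + 35 A\right) + 12 = \left(35 A + 35 C\right) + 12 = 12 + 35 A + 35 C$)
$- 323 P{\left(-18,22 \right)} = - 323 \left(12 + 35 \cdot 22 + 35 \left(-18\right)\right) = - 323 \left(12 + 770 - 630\right) = \left(-323\right) 152 = -49096$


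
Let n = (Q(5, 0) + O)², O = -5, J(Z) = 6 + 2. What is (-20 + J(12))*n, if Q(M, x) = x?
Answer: -300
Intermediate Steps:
J(Z) = 8
n = 25 (n = (0 - 5)² = (-5)² = 25)
(-20 + J(12))*n = (-20 + 8)*25 = -12*25 = -300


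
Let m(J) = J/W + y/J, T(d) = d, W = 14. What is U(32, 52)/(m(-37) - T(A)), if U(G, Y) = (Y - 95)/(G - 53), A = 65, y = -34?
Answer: -3182/103689 ≈ -0.030688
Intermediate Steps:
U(G, Y) = (-95 + Y)/(-53 + G)
m(J) = -34/J + J/14 (m(J) = J/14 - 34/J = -34/J + J/14)
U(32, 52)/(m(-37) - T(A)) = ((-95 + 52)/(-53 + 32))/((-34/(-37) + (1/14)*(-37)) - 1*65) = (-43/(-21))/((-34*(-1/37) - 37/14) - 65) = (-1/21*(-43))/((34/37 - 37/14) - 65) = 43/(21*(-893/518 - 65)) = 43/(21*(-34563/518)) = (43/21)*(-518/34563) = -3182/103689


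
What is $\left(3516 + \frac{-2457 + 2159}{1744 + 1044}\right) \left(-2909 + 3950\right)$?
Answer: $\frac{5102102355}{1394} \approx 3.66 \cdot 10^{6}$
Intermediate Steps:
$\left(3516 + \frac{-2457 + 2159}{1744 + 1044}\right) \left(-2909 + 3950\right) = \left(3516 - \frac{298}{2788}\right) 1041 = \left(3516 - \frac{149}{1394}\right) 1041 = \frac{4901155}{1394} \cdot 1041 = \frac{5102102355}{1394}$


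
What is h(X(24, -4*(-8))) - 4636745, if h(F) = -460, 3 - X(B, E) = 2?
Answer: -4637205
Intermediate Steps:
X(B, E) = 1 (X(B, E) = 3 - 1*2 = 3 - 2 = 1)
h(X(24, -4*(-8))) - 4636745 = -460 - 4636745 = -4637205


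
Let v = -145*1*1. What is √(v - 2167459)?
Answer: 2*I*√541901 ≈ 1472.3*I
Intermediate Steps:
v = -145 (v = -145*1 = -145)
√(v - 2167459) = √(-145 - 2167459) = √(-2167604) = 2*I*√541901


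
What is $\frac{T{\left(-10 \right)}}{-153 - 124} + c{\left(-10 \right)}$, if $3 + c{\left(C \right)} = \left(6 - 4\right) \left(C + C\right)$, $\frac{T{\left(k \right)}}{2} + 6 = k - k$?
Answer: $- \frac{11899}{277} \approx -42.957$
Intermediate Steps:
$T{\left(k \right)} = -12$ ($T{\left(k \right)} = -12 + 2 \left(k - k\right) = -12 + 2 \cdot 0 = -12 + 0 = -12$)
$c{\left(C \right)} = -3 + 4 C$ ($c{\left(C \right)} = -3 + \left(6 - 4\right) \left(C + C\right) = -3 + 2 \cdot 2 C = -3 + 4 C$)
$\frac{T{\left(-10 \right)}}{-153 - 124} + c{\left(-10 \right)} = \frac{1}{-153 - 124} \left(-12\right) + \left(-3 + 4 \left(-10\right)\right) = \frac{1}{-277} \left(-12\right) - 43 = \left(- \frac{1}{277}\right) \left(-12\right) - 43 = \frac{12}{277} - 43 = - \frac{11899}{277}$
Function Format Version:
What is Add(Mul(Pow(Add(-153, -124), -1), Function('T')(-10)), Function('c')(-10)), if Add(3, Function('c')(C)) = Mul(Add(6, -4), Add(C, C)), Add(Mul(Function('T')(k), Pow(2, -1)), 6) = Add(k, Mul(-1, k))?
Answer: Rational(-11899, 277) ≈ -42.957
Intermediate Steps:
Function('T')(k) = -12 (Function('T')(k) = Add(-12, Mul(2, Add(k, Mul(-1, k)))) = Add(-12, Mul(2, 0)) = Add(-12, 0) = -12)
Function('c')(C) = Add(-3, Mul(4, C)) (Function('c')(C) = Add(-3, Mul(Add(6, -4), Add(C, C))) = Add(-3, Mul(2, Mul(2, C))) = Add(-3, Mul(4, C)))
Add(Mul(Pow(Add(-153, -124), -1), Function('T')(-10)), Function('c')(-10)) = Add(Mul(Pow(Add(-153, -124), -1), -12), Add(-3, Mul(4, -10))) = Add(Mul(Pow(-277, -1), -12), Add(-3, -40)) = Add(Mul(Rational(-1, 277), -12), -43) = Add(Rational(12, 277), -43) = Rational(-11899, 277)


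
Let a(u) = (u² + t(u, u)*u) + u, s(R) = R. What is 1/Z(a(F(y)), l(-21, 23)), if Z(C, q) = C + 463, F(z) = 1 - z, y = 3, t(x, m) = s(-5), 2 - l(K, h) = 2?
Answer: 1/475 ≈ 0.0021053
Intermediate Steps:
l(K, h) = 0 (l(K, h) = 2 - 1*2 = 2 - 2 = 0)
t(x, m) = -5
a(u) = u² - 4*u (a(u) = (u² - 5*u) + u = u² - 4*u)
Z(C, q) = 463 + C
1/Z(a(F(y)), l(-21, 23)) = 1/(463 + (1 - 1*3)*(-4 + (1 - 1*3))) = 1/(463 + (1 - 3)*(-4 + (1 - 3))) = 1/(463 - 2*(-4 - 2)) = 1/(463 - 2*(-6)) = 1/(463 + 12) = 1/475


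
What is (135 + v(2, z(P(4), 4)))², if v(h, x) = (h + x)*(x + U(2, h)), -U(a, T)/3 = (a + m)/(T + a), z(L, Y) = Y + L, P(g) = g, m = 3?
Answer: 126025/4 ≈ 31506.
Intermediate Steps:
z(L, Y) = L + Y
U(a, T) = -3*(3 + a)/(T + a) (U(a, T) = -3*(a + 3)/(T + a) = -3*(3 + a)/(T + a))
v(h, x) = (h + x)*(x - 15/(2 + h)) (v(h, x) = (h + x)*(x + 3*(-3 - 1*2)/(h + 2)) = (h + x)*(x + 3*(-3 - 2)/(2 + h)) = (h + x)*(x + 3*(-5)/(2 + h)) = (h + x)*(x - 15/(2 + h)))
(135 + v(2, z(P(4), 4)))² = (135 + (-15*2 - 15*(4 + 4) + (4 + 4)*(2 + 2)*(2 + (4 + 4)))/(2 + 2))² = (135 + (-30 - 15*8 + 8*4*(2 + 8))/4)² = (135 + (-30 - 120 + 8*4*10)/4)² = (135 + (-30 - 120 + 320)/4)² = (135 + (¼)*170)² = (135 + 85/2)² = (355/2)² = 126025/4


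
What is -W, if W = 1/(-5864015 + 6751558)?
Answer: -1/887543 ≈ -1.1267e-6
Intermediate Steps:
W = 1/887543 ≈ 1.1267e-6
-W = -1*1/887543 = -1/887543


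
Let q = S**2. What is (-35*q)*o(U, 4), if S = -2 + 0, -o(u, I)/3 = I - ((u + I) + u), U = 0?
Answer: 0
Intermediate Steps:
o(u, I) = 6*u (o(u, I) = -3*(I - ((u + I) + u)) = -3*(I - ((I + u) + u)) = -3*(I - (I + 2*u)) = -3*(I + (-I - 2*u)) = -(-6)*u = 6*u)
S = -2
q = 4 (q = (-2)**2 = 4)
(-35*q)*o(U, 4) = (-35*4)*(6*0) = -140*0 = 0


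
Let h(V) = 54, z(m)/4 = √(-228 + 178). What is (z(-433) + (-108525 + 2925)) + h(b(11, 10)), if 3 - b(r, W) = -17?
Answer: -105546 + 20*I*√2 ≈ -1.0555e+5 + 28.284*I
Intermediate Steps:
b(r, W) = 20 (b(r, W) = 3 - 1*(-17) = 3 + 17 = 20)
z(m) = 20*I*√2 (z(m) = 4*√(-228 + 178) = 4*√(-50) = 4*(5*I*√2) = 20*I*√2)
(z(-433) + (-108525 + 2925)) + h(b(11, 10)) = (20*I*√2 + (-108525 + 2925)) + 54 = (20*I*√2 - 105600) + 54 = (-105600 + 20*I*√2) + 54 = -105546 + 20*I*√2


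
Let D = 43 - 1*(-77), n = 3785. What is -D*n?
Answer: -454200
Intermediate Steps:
D = 120 (D = 43 + 77 = 120)
-D*n = -120*3785 = -1*454200 = -454200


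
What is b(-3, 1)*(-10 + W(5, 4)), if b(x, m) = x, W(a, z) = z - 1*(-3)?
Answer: 9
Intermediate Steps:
W(a, z) = 3 + z (W(a, z) = z + 3 = 3 + z)
b(-3, 1)*(-10 + W(5, 4)) = -3*(-10 + (3 + 4)) = -3*(-10 + 7) = -3*(-3) = 9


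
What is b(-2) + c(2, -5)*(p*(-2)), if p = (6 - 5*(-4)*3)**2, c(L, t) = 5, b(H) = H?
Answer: -43562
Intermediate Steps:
p = 4356 (p = (6 + 20*3)**2 = (6 + 60)**2 = 66**2 = 4356)
b(-2) + c(2, -5)*(p*(-2)) = -2 + 5*(4356*(-2)) = -2 + 5*(-8712) = -2 - 43560 = -43562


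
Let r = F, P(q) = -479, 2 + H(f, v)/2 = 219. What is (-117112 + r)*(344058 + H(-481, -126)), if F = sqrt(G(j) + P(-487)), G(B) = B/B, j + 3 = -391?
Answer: -40344147104 + 344492*I*sqrt(478) ≈ -4.0344e+10 + 7.5317e+6*I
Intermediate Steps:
j = -394 (j = -3 - 391 = -394)
H(f, v) = 434 (H(f, v) = -4 + 2*219 = -4 + 438 = 434)
G(B) = 1
F = I*sqrt(478) (F = sqrt(1 - 479) = sqrt(-478) = I*sqrt(478) ≈ 21.863*I)
r = I*sqrt(478) ≈ 21.863*I
(-117112 + r)*(344058 + H(-481, -126)) = (-117112 + I*sqrt(478))*(344058 + 434) = (-117112 + I*sqrt(478))*344492 = -40344147104 + 344492*I*sqrt(478)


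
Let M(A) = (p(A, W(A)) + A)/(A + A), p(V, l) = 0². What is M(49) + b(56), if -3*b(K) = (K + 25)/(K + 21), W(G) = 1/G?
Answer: 23/154 ≈ 0.14935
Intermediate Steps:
p(V, l) = 0
M(A) = ½ (M(A) = (0 + A)/(A + A) = A/((2*A)) = A*(1/(2*A)) = ½)
b(K) = -(25 + K)/(3*(21 + K)) (b(K) = -(K + 25)/(3*(K + 21)) = -(25 + K)/(3*(21 + K)))
M(49) + b(56) = ½ + (-25 - 1*56)/(3*(21 + 56)) = ½ + (⅓)*(-25 - 56)/77 = ½ + (⅓)*(1/77)*(-81) = ½ - 27/77 = 23/154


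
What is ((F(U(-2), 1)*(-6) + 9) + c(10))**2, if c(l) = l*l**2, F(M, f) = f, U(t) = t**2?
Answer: 1006009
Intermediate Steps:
c(l) = l**3
((F(U(-2), 1)*(-6) + 9) + c(10))**2 = ((1*(-6) + 9) + 10**3)**2 = ((-6 + 9) + 1000)**2 = (3 + 1000)**2 = 1003**2 = 1006009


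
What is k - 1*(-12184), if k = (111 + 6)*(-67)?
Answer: 4345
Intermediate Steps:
k = -7839 (k = 117*(-67) = -7839)
k - 1*(-12184) = -7839 - 1*(-12184) = -7839 + 12184 = 4345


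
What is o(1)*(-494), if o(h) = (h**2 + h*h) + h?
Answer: -1482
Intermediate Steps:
o(h) = h + 2*h**2 (o(h) = (h**2 + h**2) + h = 2*h**2 + h = h + 2*h**2)
o(1)*(-494) = (1*(1 + 2*1))*(-494) = (1*(1 + 2))*(-494) = (1*3)*(-494) = 3*(-494) = -1482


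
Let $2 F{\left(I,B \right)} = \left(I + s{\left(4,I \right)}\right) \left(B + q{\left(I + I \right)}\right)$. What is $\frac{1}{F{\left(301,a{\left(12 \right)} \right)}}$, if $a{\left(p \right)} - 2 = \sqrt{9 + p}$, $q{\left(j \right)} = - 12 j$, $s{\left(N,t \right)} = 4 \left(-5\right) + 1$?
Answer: $- \frac{7222}{7354174083} - \frac{\sqrt{21}}{7354174083} \approx -9.8265 \cdot 10^{-7}$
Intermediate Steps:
$s{\left(N,t \right)} = -19$ ($s{\left(N,t \right)} = -20 + 1 = -19$)
$a{\left(p \right)} = 2 + \sqrt{9 + p}$
$F{\left(I,B \right)} = \frac{\left(-19 + I\right) \left(B - 24 I\right)}{2}$ ($F{\left(I,B \right)} = \frac{\left(I - 19\right) \left(B - 12 \left(I + I\right)\right)}{2} = \frac{\left(-19 + I\right) \left(B - 12 \cdot 2 I\right)}{2} = \frac{\left(-19 + I\right) \left(B - 24 I\right)}{2}$)
$\frac{1}{F{\left(301,a{\left(12 \right)} \right)}} = \frac{1}{- 12 \cdot 301^{2} + 228 \cdot 301 - \frac{19 \left(2 + \sqrt{9 + 12}\right)}{2} + \frac{1}{2} \left(2 + \sqrt{9 + 12}\right) 301} = \frac{1}{\left(-12\right) 90601 + 68628 - \frac{19 \left(2 + \sqrt{21}\right)}{2} + \frac{1}{2} \left(2 + \sqrt{21}\right) 301} = \frac{1}{-1087212 + 68628 - \left(19 + \frac{19 \sqrt{21}}{2}\right) + \left(301 + \frac{301 \sqrt{21}}{2}\right)} = \frac{1}{-1018302 + 141 \sqrt{21}}$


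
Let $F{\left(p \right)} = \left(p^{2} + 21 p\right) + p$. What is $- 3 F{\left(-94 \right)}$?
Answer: $-20304$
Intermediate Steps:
$F{\left(p \right)} = p^{2} + 22 p$
$- 3 F{\left(-94 \right)} = - 3 \left(- 94 \left(22 - 94\right)\right) = - 3 \left(\left(-94\right) \left(-72\right)\right) = \left(-3\right) 6768 = -20304$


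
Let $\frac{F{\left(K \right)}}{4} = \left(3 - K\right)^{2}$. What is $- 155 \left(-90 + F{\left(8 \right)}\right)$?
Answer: $-1550$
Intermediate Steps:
$F{\left(K \right)} = 4 \left(3 - K\right)^{2}$
$- 155 \left(-90 + F{\left(8 \right)}\right) = - 155 \left(-90 + 4 \left(-3 + 8\right)^{2}\right) = - 155 \left(-90 + 4 \cdot 5^{2}\right) = - 155 \left(-90 + 4 \cdot 25\right) = - 155 \left(-90 + 100\right) = \left(-155\right) 10 = -1550$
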